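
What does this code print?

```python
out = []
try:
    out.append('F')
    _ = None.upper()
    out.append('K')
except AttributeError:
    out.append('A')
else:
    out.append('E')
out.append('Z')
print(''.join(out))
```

Execution trace: 'F' (try body) → 'A' (except AttributeError) → 'Z' (after the try/except). Output: FAZ

Answer: FAZ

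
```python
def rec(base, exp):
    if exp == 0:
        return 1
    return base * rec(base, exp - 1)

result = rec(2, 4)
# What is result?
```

rec(2, 4) = 2 * 2 * 2 * 2 = 16

Answer: 16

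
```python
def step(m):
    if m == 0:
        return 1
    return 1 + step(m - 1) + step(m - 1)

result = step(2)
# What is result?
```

step(m) = 1 + 2·step(m-1), step(0)=1. Closed form: (1+1)·2^2 - 1 = 7.

Answer: 7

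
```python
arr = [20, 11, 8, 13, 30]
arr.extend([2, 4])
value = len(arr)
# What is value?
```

Trace:
`arr = [20, 11, 8, 13, 30]` → arr = [20, 11, 8, 13, 30]
`arr.extend([2, 4])` → arr = [20, 11, 8, 13, 30, 2, 4]
`value = len(arr)` → value = 7
So value = 7

Answer: 7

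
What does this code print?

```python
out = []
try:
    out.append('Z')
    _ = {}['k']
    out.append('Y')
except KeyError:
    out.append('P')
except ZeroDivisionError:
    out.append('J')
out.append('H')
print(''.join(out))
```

Execution trace: 'Z' (try body) → 'P' (except KeyError) → 'H' (after the try/except). Output: ZPH

Answer: ZPH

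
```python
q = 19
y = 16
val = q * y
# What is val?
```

Trace:
`q = 19` → q = 19
`y = 16` → y = 16
`val = q * y` → val = 304
So val = 304

Answer: 304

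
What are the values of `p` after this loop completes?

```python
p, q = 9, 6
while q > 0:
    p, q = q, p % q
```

GCD of 9 and 6
`p` takes the values: 9 → 6 → 3

Answer: 3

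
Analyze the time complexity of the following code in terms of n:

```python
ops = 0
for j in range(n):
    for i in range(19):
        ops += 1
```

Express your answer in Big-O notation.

Each loop level contributes: n × 1. Multiplying the contributions gives O(n).

Answer: O(n)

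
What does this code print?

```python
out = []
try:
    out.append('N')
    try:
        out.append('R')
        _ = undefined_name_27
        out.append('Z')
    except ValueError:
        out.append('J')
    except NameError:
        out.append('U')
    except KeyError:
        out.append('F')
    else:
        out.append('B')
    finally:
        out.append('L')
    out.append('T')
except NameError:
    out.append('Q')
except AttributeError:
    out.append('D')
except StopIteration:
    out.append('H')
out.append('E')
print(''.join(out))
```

Execution trace: 'N' (try body) → 'R' (inner try body) → 'U' (inner except NameError) → 'L' (inner finally) → 'T' (try body, no exception) → 'E' (after the try/except). Output: NRULTE

Answer: NRULTE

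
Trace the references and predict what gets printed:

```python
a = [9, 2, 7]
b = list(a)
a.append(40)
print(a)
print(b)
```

Key concept: list() constructor creates copy.
Step by step:
`a = [9, 2, 7]` → a = [9, 2, 7]
`b = list(a)` → b = [9, 2, 7]
`a.append(40)` → a = [9, 2, 7, 40]
`print(a)` → prints [9, 2, 7, 40]
`print(b)` → prints [9, 2, 7]

Answer:
[9, 2, 7, 40]
[9, 2, 7]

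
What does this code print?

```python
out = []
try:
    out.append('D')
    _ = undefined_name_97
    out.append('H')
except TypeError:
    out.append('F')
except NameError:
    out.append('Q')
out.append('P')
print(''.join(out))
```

Execution trace: 'D' (try body) → 'Q' (except NameError) → 'P' (after the try/except). Output: DQP

Answer: DQP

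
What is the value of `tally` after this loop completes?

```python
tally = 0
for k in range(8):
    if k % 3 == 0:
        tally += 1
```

Count numbers divisible by 3 in range(8)
`tally` takes the values: 0 → 1 → 2 → 3

Answer: 3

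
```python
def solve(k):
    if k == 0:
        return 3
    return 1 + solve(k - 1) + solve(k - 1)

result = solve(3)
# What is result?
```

solve(k) = 1 + 2·solve(k-1), solve(0)=3. Closed form: (3+1)·2^3 - 1 = 31.

Answer: 31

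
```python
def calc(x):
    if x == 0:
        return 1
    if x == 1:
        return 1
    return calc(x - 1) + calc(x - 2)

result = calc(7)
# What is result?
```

Build up from base cases: calc(0)=1, calc(1)=1, calc(2)=2, calc(3)=3, calc(4)=5, calc(5)=8, calc(6)=13, ..., calc(7)=21

Answer: 21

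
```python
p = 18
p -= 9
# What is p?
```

Trace:
`p = 18` → p = 18
`p -= 9` → p = 9
So p = 9

Answer: 9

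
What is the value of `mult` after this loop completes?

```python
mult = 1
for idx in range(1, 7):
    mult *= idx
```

6! = 720
`mult` takes the values: 1 → 2 → 6 → 24 → 120 → 720

Answer: 720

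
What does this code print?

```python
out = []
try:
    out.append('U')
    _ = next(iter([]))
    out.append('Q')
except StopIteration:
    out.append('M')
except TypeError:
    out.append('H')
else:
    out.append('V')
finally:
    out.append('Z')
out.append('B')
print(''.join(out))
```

Execution trace: 'U' (try body) → 'M' (except StopIteration) → 'Z' (finally) → 'B' (after the try/except). Output: UMZB

Answer: UMZB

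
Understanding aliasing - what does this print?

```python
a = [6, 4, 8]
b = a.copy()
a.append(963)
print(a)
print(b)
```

Key concept: list.copy() creates independent copy.
Step by step:
`a = [6, 4, 8]` → a = [6, 4, 8]
`b = a.copy()` → b = [6, 4, 8]
`a.append(963)` → a = [6, 4, 8, 963]
`print(a)` → prints [6, 4, 8, 963]
`print(b)` → prints [6, 4, 8]

Answer:
[6, 4, 8, 963]
[6, 4, 8]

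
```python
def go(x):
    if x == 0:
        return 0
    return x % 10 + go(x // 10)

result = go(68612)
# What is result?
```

Sum of digits of 68612: 2 + 1 + 6 + 8 + 6 = 23

Answer: 23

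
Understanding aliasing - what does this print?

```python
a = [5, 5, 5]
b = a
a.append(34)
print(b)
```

Key concept: basic list aliasing.
Step by step:
`a = [5, 5, 5]` → a = [5, 5, 5]
`b = a` → b = [5, 5, 5] (same object as a)
`a.append(34)` → a = [5, 5, 5, 34] (same object as b); b = [5, 5, 5, 34] (same object as a)
`print(b)` → prints [5, 5, 5, 34]

Answer: [5, 5, 5, 34]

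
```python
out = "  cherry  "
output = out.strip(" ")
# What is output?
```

Trace:
`out = "  cherry  "` → out = '  cherry  '
`output = out.strip(" ")` → output = 'cherry'
So output = 'cherry'

Answer: 'cherry'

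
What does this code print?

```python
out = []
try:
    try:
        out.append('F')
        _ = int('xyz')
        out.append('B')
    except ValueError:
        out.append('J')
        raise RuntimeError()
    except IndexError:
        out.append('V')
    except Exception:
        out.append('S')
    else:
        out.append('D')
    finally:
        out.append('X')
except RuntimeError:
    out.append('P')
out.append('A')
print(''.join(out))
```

Execution trace: 'F' (try body) → 'J' (except ValueError) → 'X' (finally) → 'P' (outer except RuntimeError) → 'A' (after the try/except). Output: FJXPA

Answer: FJXPA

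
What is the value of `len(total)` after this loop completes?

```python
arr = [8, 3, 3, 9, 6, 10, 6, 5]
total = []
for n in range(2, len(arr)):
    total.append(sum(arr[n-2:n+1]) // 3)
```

Number of 3-element averages
`total` takes the values: [] → [4] → [4, 5] → [4, 5, 6] → [4, 5, 6, 8] → [4, 5, 6, 8, 7] → [4, 5, 6, 8, 7, 7]
So `len(total)` = 6

Answer: 6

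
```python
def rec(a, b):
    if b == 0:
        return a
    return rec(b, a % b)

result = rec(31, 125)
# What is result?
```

rec(31, 125) -> rec(125, 31) -> rec(31, 1) -> rec(1, 0) -> 1

Answer: 1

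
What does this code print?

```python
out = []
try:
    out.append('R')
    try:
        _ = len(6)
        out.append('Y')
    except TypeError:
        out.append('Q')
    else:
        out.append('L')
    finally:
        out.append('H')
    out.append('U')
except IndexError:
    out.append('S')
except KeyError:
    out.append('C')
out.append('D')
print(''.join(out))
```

Execution trace: 'R' (try body) → 'Q' (inner except TypeError) → 'H' (inner finally) → 'U' (try body, no exception) → 'D' (after the try/except). Output: RQHUD

Answer: RQHUD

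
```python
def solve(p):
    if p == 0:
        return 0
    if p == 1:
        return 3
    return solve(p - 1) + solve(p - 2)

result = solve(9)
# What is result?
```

Build up from base cases: solve(0)=0, solve(1)=3, solve(2)=3, solve(3)=6, solve(4)=9, solve(5)=15, solve(6)=24, ..., solve(9)=102

Answer: 102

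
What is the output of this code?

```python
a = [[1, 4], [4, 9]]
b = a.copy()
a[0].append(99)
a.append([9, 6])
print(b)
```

Key concept: shallow copy with nested lists.
Step by step:
`a = [[1, 4], [4, 9]]` → a = [[1, 4], [4, 9]]
`b = a.copy()` → b = [[1, 4], [4, 9]]
`a[0].append(99)` → a = [[1, 4, 99], [4, 9]]; b = [[1, 4, 99], [4, 9]]
`a.append([9, 6])` → a = [[1, 4, 99], [4, 9], [9, 6]]
`print(b)` → prints [[1, 4, 99], [4, 9]]

Answer: [[1, 4, 99], [4, 9]]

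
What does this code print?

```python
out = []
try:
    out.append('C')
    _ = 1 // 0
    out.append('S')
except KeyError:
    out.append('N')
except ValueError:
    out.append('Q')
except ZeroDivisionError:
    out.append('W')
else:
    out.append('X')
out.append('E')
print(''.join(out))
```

Execution trace: 'C' (try body) → 'W' (except ZeroDivisionError) → 'E' (after the try/except). Output: CWE

Answer: CWE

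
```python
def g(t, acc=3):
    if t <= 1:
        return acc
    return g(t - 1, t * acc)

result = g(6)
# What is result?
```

Accumulator trace (n, acc): (6, 3) -> (5, 18) -> (4, 90) -> (3, 360) -> (2, 1080) -> (1, 2160) -> return 2160

Answer: 2160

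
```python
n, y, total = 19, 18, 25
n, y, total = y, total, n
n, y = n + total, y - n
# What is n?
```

Trace:
`n, y, total = 19, 18, 25` → n = 19; y = 18; total = 25
`n, y, total = y, total, n` → n = 18; y = 25; total = 19
`n, y = n + total, y - n` → n = 37; y = 7
So n = 37

Answer: 37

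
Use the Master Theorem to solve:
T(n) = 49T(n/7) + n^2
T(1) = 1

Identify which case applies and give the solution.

a=49, b=7, f(n)=n^2. log_7(49) = 2. Since c=2 = 2, Case 2 applies: T(n) = Θ(n^log_b(a) · log n) = O(n^2 log n).

Answer: O(n^2 log n) - Case 2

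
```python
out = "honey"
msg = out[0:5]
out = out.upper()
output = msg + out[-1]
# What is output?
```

Trace:
`out = "honey"` → out = 'honey'
`msg = out[0:5]` → msg = 'honey'
`out = out.upper()` → out = 'HONEY'
`output = msg + out[-1]` → output = 'honeyY'
So output = 'honeyY'

Answer: 'honeyY'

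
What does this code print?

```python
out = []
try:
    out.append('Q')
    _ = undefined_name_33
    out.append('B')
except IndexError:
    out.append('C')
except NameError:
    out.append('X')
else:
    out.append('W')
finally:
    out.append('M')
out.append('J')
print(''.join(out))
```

Execution trace: 'Q' (try body) → 'X' (except NameError) → 'M' (finally) → 'J' (after the try/except). Output: QXMJ

Answer: QXMJ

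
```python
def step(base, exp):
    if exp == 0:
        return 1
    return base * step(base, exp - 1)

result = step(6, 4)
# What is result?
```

step(6, 4) = 6 * 6 * 6 * 6 = 1296

Answer: 1296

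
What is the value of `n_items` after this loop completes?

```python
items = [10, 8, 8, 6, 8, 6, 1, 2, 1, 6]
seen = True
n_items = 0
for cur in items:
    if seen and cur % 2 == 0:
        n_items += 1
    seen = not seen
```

Count even values at even positions
`n_items` takes the values: 0 → 1 → 2 → 3

Answer: 3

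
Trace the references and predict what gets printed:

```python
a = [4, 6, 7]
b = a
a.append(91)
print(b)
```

Key concept: basic list aliasing.
Step by step:
`a = [4, 6, 7]` → a = [4, 6, 7]
`b = a` → b = [4, 6, 7] (same object as a)
`a.append(91)` → a = [4, 6, 7, 91] (same object as b); b = [4, 6, 7, 91] (same object as a)
`print(b)` → prints [4, 6, 7, 91]

Answer: [4, 6, 7, 91]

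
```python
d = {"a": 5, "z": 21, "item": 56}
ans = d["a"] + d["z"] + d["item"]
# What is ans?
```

Trace:
`d = {"a": 5, "z": 21, "item": 56}` → d = {'a': 5, 'z': 21, 'item': 56}
`ans = d["a"] + d["z"] + d["item"]` → ans = 82
So ans = 82

Answer: 82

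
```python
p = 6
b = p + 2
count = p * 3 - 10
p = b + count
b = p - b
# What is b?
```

Trace:
`p = 6` → p = 6
`b = p + 2` → b = 8
`count = p * 3 - 10` → count = 8
`p = b + count` → p = 16
`b = p - b` → b = 8
So b = 8

Answer: 8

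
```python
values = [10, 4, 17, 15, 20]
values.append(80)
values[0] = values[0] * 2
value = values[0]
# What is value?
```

Trace:
`values = [10, 4, 17, 15, 20]` → values = [10, 4, 17, 15, 20]
`values.append(80)` → values = [10, 4, 17, 15, 20, 80]
`values[0] = values[0] * 2` → values = [20, 4, 17, 15, 20, 80]
`value = values[0]` → value = 20
So value = 20

Answer: 20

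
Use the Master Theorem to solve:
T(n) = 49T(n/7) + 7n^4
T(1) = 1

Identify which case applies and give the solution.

a=49, b=7, f(n)=7n^4. log_7(49) = 2. Since c=4 > 2 and the regularity condition holds (49(n/7)^4 = (49/7^4)n^4 with 49/7^4 < 1), Case 3 applies: T(n) = Θ(f(n)) = O(n^4).

Answer: O(n^4) - Case 3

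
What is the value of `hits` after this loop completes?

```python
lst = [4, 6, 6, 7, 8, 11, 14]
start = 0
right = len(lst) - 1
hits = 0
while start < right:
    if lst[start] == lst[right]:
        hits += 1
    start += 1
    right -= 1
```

Count matching pairs from ends
`hits` takes the values: 0

Answer: 0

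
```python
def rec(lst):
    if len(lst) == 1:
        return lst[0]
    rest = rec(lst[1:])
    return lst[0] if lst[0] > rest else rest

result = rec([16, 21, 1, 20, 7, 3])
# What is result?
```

Recursive max over [16, 21, 1, 20, 7, 3] = 21

Answer: 21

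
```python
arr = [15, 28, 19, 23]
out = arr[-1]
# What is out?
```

Trace:
`arr = [15, 28, 19, 23]` → arr = [15, 28, 19, 23]
`out = arr[-1]` → out = 23
So out = 23

Answer: 23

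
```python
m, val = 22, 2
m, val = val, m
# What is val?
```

Trace:
`m, val = 22, 2` → m = 22; val = 2
`m, val = val, m` → m = 2; val = 22
So val = 22

Answer: 22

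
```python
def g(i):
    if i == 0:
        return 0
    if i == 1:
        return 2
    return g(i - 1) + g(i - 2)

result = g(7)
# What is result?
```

Build up from base cases: g(0)=0, g(1)=2, g(2)=2, g(3)=4, g(4)=6, g(5)=10, g(6)=16, ..., g(7)=26

Answer: 26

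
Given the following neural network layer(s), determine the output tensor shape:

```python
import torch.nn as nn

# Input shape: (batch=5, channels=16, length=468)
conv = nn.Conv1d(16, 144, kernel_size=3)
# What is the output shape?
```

Input: (5, 16, 468) -> Output: (5, 144, 466)

Answer: (5, 144, 466)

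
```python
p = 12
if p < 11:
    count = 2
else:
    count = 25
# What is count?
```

Trace:
`p = 12` → p = 12
`if p < 11: ...` → p < 11 is False, take else branch → count = 25
So count = 25

Answer: 25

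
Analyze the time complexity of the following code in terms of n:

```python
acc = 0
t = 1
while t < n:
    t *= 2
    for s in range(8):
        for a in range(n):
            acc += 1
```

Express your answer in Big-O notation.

Each loop level contributes: log n × 1 × n. Multiplying the contributions gives O(n log n).

Answer: O(n log n)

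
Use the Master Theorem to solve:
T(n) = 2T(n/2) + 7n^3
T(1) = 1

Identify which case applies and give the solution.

a=2, b=2, f(n)=7n^3. log_2(2) = 1. Since c=3 > 1 and the regularity condition holds (2(n/2)^3 = (2/2^3)n^3 with 2/2^3 < 1), Case 3 applies: T(n) = Θ(f(n)) = O(n^3).

Answer: O(n^3) - Case 3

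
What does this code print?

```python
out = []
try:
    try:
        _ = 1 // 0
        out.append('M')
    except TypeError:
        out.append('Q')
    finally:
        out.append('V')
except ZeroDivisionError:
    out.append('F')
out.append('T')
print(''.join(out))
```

Execution trace: 'V' (finally) → 'F' (outer except ZeroDivisionError) → 'T' (after the try/except). Output: VFT

Answer: VFT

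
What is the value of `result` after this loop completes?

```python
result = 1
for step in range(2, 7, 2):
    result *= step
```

Product of even numbers 2 to 6
`result` takes the values: 1 → 2 → 8 → 48

Answer: 48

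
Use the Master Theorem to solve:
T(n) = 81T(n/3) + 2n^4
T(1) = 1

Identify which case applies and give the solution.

a=81, b=3, f(n)=2n^4. log_3(81) = 4. Since c=4 = 4, Case 2 applies: T(n) = Θ(n^log_b(a) · log n) = O(n^4 log n).

Answer: O(n^4 log n) - Case 2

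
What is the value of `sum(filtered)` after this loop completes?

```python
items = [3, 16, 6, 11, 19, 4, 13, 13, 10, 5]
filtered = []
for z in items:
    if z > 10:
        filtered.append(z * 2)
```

Sum of doubled values > 10
`filtered` takes the values: [] → [32] → [32, 22] → [32, 22, 38] → [32, 22, 38, 26] → [32, 22, 38, 26, 26]
So `sum(filtered)` = 144

Answer: 144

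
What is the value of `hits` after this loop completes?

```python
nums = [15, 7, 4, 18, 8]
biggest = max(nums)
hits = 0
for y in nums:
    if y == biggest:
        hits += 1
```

Count of max value 18 in [15, 7, 4, 18, 8]
`hits` takes the values: 0 → 1

Answer: 1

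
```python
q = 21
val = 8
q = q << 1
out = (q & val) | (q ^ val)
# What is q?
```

Trace:
`q = 21` → q = 21
`val = 8` → val = 8
`q = q << 1` → q = 42
`out = (q & val) | (q ^ val)` → out = 42
So q = 42

Answer: 42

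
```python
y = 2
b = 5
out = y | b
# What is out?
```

Trace:
`y = 2` → y = 2
`b = 5` → b = 5
`out = y | b` → out = 7
So out = 7

Answer: 7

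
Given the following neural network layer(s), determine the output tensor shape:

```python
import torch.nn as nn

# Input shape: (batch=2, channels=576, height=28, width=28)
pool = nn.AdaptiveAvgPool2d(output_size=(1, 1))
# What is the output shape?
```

Input: (2, 576, 28, 28) -> Output: (2, 576, 1, 1)

Answer: (2, 576, 1, 1)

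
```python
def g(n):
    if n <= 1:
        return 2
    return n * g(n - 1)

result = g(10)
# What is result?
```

g(10) = 10 * 9 * 8 * 7 * 6 * 5 * 4 * 3 * 2 * 2 = 7257600

Answer: 7257600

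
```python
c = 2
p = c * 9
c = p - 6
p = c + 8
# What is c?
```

Trace:
`c = 2` → c = 2
`p = c * 9` → p = 18
`c = p - 6` → c = 12
`p = c + 8` → p = 20
So c = 12

Answer: 12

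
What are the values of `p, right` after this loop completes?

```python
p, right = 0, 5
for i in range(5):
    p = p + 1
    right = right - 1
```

p goes 0→5, right goes 5→0
`p, right` takes the values: (0, 5) → (1, 5) → (1, 4) → (2, 4) → (2, 3) → (3, 3) → (3, 2) → (4, 2) → (4, 1) → (5, 1) → (5, 0)

Answer: 5, 0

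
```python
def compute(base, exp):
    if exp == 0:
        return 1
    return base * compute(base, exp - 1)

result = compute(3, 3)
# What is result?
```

compute(3, 3) = 3 * 3 * 3 = 27

Answer: 27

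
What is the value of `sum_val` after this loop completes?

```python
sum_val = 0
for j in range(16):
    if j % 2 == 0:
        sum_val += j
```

Sum of even numbers 0 to 15
`sum_val` takes the values: 0 → 2 → 6 → 12 → 20 → 30 → 42 → 56

Answer: 56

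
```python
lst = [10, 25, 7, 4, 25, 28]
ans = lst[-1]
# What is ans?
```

Trace:
`lst = [10, 25, 7, 4, 25, 28]` → lst = [10, 25, 7, 4, 25, 28]
`ans = lst[-1]` → ans = 28
So ans = 28

Answer: 28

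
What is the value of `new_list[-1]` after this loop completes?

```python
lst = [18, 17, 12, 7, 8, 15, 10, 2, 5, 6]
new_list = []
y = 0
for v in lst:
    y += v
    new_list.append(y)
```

Cumulative sum ends at 100
`new_list` takes the values: [] → [18] → [18, 35] → [18, 35, 47] → [18, 35, 47, 54] → [18, 35, 47, 54, 62] → [18, 35, 47, 54, 62, 77] → [18, 35, 47, 54, 62, 77, 87] → [18, 35, 47, 54, 62, 77, 87, 89] → [18, 35, 47, 54, 62, 77, 87, 89, 94] → [18, 35, 47, 54, 62, 77, 87, 89, 94, 100]
So `new_list[-1]` = 100

Answer: 100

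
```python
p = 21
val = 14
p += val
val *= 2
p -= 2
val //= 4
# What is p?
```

Trace:
`p = 21` → p = 21
`val = 14` → val = 14
`p += val` → p = 35
`val *= 2` → val = 28
`p -= 2` → p = 33
`val //= 4` → val = 7
So p = 33

Answer: 33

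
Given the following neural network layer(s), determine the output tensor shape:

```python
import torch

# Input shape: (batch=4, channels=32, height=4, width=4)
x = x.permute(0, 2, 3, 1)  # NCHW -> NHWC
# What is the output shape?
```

Input: (4, 32, 4, 4) -> Output: (4, 4, 4, 32)

Answer: (4, 4, 4, 32)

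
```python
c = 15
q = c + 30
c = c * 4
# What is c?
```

Trace:
`c = 15` → c = 15
`q = c + 30` → q = 45
`c = c * 4` → c = 60
So c = 60

Answer: 60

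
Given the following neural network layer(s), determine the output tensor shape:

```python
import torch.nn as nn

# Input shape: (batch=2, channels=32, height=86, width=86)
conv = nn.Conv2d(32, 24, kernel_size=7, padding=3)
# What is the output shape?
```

Input: (2, 32, 86, 86) -> Output: (2, 24, 86, 86)

Answer: (2, 24, 86, 86)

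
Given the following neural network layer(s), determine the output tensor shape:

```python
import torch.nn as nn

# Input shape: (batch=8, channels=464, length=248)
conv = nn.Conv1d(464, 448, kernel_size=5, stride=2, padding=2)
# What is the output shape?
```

Input: (8, 464, 248) -> Output: (8, 448, 124)

Answer: (8, 448, 124)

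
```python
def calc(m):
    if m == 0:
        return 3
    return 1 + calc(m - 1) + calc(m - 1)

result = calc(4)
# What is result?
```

calc(m) = 1 + 2·calc(m-1), calc(0)=3. Closed form: (3+1)·2^4 - 1 = 63.

Answer: 63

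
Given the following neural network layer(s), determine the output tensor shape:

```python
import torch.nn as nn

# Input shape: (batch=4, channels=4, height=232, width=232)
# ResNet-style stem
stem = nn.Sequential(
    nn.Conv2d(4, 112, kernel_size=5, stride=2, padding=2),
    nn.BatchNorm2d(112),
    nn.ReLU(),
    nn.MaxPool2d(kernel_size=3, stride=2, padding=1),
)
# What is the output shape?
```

Input: (4, 4, 232, 232) -> after Conv2d 5x5 stride=2: (4, 112, 116, 116) -> Output: (4, 112, 58, 58)

Answer: (4, 112, 58, 58)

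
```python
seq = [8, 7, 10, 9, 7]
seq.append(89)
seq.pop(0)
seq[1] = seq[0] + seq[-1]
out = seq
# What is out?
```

Trace:
`seq = [8, 7, 10, 9, 7]` → seq = [8, 7, 10, 9, 7]
`seq.append(89)` → seq = [8, 7, 10, 9, 7, 89]
`seq.pop(0)` → seq = [7, 10, 9, 7, 89]
`seq[1] = seq[0] + seq[-1]` → seq = [7, 96, 9, 7, 89]
`out = seq` → out = [7, 96, 9, 7, 89]
So out = [7, 96, 9, 7, 89]

Answer: [7, 96, 9, 7, 89]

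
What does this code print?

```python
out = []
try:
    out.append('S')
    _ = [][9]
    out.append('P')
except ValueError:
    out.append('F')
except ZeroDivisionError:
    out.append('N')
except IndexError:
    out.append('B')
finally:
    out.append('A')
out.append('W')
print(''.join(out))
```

Execution trace: 'S' (try body) → 'B' (except IndexError) → 'A' (finally) → 'W' (after the try/except). Output: SBAW

Answer: SBAW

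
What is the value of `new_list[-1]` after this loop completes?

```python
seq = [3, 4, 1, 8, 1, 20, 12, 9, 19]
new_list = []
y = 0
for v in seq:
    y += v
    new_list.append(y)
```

Cumulative sum ends at 77
`new_list` takes the values: [] → [3] → [3, 7] → [3, 7, 8] → [3, 7, 8, 16] → [3, 7, 8, 16, 17] → [3, 7, 8, 16, 17, 37] → [3, 7, 8, 16, 17, 37, 49] → [3, 7, 8, 16, 17, 37, 49, 58] → [3, 7, 8, 16, 17, 37, 49, 58, 77]
So `new_list[-1]` = 77

Answer: 77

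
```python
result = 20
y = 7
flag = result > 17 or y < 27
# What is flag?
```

Trace:
`result = 20` → result = 20
`y = 7` → y = 7
`flag = result > 17 or y < 27` → flag = True
So flag = True

Answer: True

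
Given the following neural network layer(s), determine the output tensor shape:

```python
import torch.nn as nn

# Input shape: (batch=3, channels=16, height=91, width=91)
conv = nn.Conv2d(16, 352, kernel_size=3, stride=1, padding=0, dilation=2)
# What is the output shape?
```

Input: (3, 16, 91, 91) -> Output: (3, 352, 87, 87)

Answer: (3, 352, 87, 87)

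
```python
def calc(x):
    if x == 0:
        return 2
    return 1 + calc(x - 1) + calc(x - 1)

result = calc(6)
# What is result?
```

calc(x) = 1 + 2·calc(x-1), calc(0)=2. Closed form: (2+1)·2^6 - 1 = 191.

Answer: 191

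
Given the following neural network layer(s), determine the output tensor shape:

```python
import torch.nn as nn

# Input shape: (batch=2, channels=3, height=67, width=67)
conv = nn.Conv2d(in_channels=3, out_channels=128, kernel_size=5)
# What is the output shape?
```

Input: (2, 3, 67, 67) -> Output: (2, 128, 63, 63)

Answer: (2, 128, 63, 63)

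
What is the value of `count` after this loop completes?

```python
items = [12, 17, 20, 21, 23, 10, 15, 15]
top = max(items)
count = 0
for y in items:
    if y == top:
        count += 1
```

Count of max value 23 in [12, 17, 20, 21, 23, 10, 15, 15]
`count` takes the values: 0 → 1

Answer: 1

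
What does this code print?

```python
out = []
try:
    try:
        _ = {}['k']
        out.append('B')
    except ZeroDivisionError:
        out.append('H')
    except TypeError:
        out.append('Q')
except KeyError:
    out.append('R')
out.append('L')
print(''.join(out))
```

Execution trace: 'R' (outer except KeyError) → 'L' (after the try/except). Output: RL

Answer: RL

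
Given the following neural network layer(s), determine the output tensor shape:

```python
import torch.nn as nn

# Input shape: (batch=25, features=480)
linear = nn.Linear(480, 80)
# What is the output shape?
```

Input: (25, 480) -> Output: (25, 80)

Answer: (25, 80)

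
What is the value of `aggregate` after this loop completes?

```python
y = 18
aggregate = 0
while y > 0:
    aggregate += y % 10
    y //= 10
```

Sum digits of 18
`aggregate` takes the values: 0 → 8 → 9

Answer: 9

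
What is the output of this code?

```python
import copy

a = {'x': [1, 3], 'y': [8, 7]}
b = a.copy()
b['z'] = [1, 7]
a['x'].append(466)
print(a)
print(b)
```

Key concept: shallow copy of dict with mutable values.
Step by step:
`a = {'x': [1, 3], 'y': [8, 7]}` → a = {'x': [1, 3], 'y': [8, 7]}
`b = a.copy()` → b = {'x': [1, 3], 'y': [8, 7]}
`b['z'] = [1, 7]` → b = {'x': [1, 3], 'y': [8, 7], 'z': [1, 7]}
`a['x'].append(466)` → a = {'x': [1, 3, 466], 'y': [8, 7]}; b = {'x': [1, 3, 466], 'y': [8, 7], 'z': [1, 7]}
`print(a)` → prints {'x': [1, 3, 466], 'y': [8, 7]}
`print(b)` → prints {'x': [1, 3, 466], 'y': [8, 7], 'z': [1, 7]}

Answer:
{'x': [1, 3, 466], 'y': [8, 7]}
{'x': [1, 3, 466], 'y': [8, 7], 'z': [1, 7]}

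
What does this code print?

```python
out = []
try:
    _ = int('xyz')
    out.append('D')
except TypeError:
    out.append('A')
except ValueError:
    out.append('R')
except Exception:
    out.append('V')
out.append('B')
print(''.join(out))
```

Execution trace: 'R' (except ValueError) → 'B' (after the try/except). Output: RB

Answer: RB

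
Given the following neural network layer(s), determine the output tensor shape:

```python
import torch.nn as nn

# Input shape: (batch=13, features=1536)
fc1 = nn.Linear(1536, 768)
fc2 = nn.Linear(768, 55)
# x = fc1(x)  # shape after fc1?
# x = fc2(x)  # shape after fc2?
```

Input: (13, 1536) -> after fc1: (13, 768) -> Output: (13, 55)

Answer: (13, 55)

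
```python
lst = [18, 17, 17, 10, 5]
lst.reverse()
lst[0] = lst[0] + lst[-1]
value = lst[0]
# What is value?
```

Trace:
`lst = [18, 17, 17, 10, 5]` → lst = [18, 17, 17, 10, 5]
`lst.reverse()` → lst = [5, 10, 17, 17, 18]
`lst[0] = lst[0] + lst[-1]` → lst = [23, 10, 17, 17, 18]
`value = lst[0]` → value = 23
So value = 23

Answer: 23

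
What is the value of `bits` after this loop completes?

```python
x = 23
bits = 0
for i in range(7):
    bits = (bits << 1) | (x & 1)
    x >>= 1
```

Reverse lowest 7 bits of 23
`bits` takes the values: 0 → 1 → 3 → 7 → 14 → 29 → 58 → 116

Answer: 116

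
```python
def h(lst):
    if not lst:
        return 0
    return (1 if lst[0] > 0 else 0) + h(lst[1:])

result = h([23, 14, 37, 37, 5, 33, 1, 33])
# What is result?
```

Count of positive elements in [23, 14, 37, 37, 5, 33, 1, 33] = 8

Answer: 8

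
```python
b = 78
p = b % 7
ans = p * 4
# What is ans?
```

Trace:
`b = 78` → b = 78
`p = b % 7` → p = 1
`ans = p * 4` → ans = 4
So ans = 4

Answer: 4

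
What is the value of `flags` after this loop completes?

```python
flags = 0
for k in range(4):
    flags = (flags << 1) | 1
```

Build 4 consecutive 1-bits: 0b1111
`flags` takes the values: 0 → 1 → 3 → 7 → 15

Answer: 15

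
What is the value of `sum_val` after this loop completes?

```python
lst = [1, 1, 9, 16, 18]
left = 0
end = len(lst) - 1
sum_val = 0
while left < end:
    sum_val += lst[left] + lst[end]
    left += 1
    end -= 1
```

Sum of pairs from ends
`sum_val` takes the values: 0 → 19 → 36

Answer: 36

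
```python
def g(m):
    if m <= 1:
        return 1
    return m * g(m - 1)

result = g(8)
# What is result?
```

g(8) = 8 * 7 * 6 * 5 * 4 * 3 * 2 * 1 = 40320

Answer: 40320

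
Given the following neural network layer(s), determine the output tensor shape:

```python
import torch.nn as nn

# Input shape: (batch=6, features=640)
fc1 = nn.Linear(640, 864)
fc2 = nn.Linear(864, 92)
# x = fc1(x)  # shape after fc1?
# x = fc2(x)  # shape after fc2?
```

Input: (6, 640) -> after fc1: (6, 864) -> Output: (6, 92)

Answer: (6, 92)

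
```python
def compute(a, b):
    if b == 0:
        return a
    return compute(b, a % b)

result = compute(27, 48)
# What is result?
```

compute(27, 48) -> compute(48, 27) -> compute(27, 21) -> compute(21, 6) -> compute(6, 3) -> compute(3, 0) -> 3

Answer: 3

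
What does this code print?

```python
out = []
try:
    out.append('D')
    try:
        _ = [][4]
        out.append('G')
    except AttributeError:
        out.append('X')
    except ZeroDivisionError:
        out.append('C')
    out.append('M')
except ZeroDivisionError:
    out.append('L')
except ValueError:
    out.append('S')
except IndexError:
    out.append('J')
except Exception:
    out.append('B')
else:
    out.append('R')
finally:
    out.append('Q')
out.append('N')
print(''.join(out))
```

Execution trace: 'D' (try body) → 'J' (except IndexError) → 'Q' (finally) → 'N' (after the try/except). Output: DJQN

Answer: DJQN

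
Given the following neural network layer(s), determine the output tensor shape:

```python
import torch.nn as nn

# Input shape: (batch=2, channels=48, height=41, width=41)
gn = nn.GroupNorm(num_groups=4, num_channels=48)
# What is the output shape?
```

Input: (2, 48, 41, 41) -> Output: (2, 48, 41, 41)

Answer: (2, 48, 41, 41)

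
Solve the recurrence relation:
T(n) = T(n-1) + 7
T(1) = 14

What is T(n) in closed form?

Unrolling: T(n) = T(1) + 7·(n-1) = 14 + 7(n-1) = 7n + 7.

Answer: T(n) = 7n + 7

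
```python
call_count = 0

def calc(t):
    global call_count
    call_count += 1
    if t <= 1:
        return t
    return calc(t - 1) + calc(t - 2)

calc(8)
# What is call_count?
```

Calls(t) = 1 + Calls(t-1) + Calls(t-2); Calls(0)=Calls(1)=1. For t=8 this gives 67.

Answer: 67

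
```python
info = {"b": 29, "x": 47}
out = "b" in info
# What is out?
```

Trace:
`info = {"b": 29, "x": 47}` → info = {'b': 29, 'x': 47}
`out = "b" in info` → out = True
So out = True

Answer: True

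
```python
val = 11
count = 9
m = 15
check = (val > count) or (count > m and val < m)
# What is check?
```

Trace:
`val = 11` → val = 11
`count = 9` → count = 9
`m = 15` → m = 15
`check = (val > count) or (count > m and val < m)` → check = True
So check = True

Answer: True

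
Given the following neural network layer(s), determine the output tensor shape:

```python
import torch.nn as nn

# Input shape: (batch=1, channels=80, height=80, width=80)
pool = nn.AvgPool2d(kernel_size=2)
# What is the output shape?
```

Input: (1, 80, 80, 80) -> Output: (1, 80, 40, 40)

Answer: (1, 80, 40, 40)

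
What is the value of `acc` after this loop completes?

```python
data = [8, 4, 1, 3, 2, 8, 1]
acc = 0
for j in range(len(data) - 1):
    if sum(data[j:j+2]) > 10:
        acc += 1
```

Count windows with sum > 10
`acc` takes the values: 0 → 1

Answer: 1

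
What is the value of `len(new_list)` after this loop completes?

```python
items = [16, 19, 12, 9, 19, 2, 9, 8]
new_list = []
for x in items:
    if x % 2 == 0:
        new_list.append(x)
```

Count even numbers in [16, 19, 12, 9, 19, 2, 9, 8]
`new_list` takes the values: [] → [16] → [16, 12] → [16, 12, 2] → [16, 12, 2, 8]
So `len(new_list)` = 4

Answer: 4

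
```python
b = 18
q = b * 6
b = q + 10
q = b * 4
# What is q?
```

Trace:
`b = 18` → b = 18
`q = b * 6` → q = 108
`b = q + 10` → b = 118
`q = b * 4` → q = 472
So q = 472

Answer: 472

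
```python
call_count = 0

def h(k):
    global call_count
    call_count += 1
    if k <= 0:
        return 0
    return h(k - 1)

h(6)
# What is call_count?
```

Linear recursion stepping by 1: 7 calls from k=6 down to ≤0.

Answer: 7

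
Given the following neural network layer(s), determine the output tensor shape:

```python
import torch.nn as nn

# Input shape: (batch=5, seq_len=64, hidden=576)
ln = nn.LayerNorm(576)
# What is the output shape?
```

Input: (5, 64, 576) -> Output: (5, 64, 576)

Answer: (5, 64, 576)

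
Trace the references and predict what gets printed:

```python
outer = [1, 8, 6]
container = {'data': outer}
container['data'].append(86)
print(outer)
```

Key concept: dict holds reference to list.
Step by step:
`outer = [1, 8, 6]` → outer = [1, 8, 6]
`container = {'data': outer}` → container = {'data': [1, 8, 6]}
`container['data'].append(86)` → outer = [1, 8, 6, 86]; container = {'data': [1, 8, 6, 86]}
`print(outer)` → prints [1, 8, 6, 86]

Answer: [1, 8, 6, 86]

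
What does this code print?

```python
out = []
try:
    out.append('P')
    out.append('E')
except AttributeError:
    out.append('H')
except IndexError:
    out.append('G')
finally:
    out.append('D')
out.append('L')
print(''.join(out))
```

Execution trace: 'P' (try body) → 'E' (try body, no exception) → 'D' (finally) → 'L' (after the try/except). Output: PEDL

Answer: PEDL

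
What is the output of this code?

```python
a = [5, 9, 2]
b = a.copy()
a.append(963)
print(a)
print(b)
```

Key concept: list.copy() creates independent copy.
Step by step:
`a = [5, 9, 2]` → a = [5, 9, 2]
`b = a.copy()` → b = [5, 9, 2]
`a.append(963)` → a = [5, 9, 2, 963]
`print(a)` → prints [5, 9, 2, 963]
`print(b)` → prints [5, 9, 2]

Answer:
[5, 9, 2, 963]
[5, 9, 2]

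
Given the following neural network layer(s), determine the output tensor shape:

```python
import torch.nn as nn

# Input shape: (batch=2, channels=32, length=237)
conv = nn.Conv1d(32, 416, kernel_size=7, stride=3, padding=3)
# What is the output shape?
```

Input: (2, 32, 237) -> Output: (2, 416, 79)

Answer: (2, 416, 79)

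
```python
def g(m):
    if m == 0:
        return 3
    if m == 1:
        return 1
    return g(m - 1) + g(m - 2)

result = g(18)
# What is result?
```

Build up from base cases: g(0)=3, g(1)=1, g(2)=4, g(3)=5, g(4)=9, g(5)=14, g(6)=23, ..., g(18)=7375

Answer: 7375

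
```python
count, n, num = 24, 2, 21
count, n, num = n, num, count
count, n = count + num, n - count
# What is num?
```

Trace:
`count, n, num = 24, 2, 21` → count = 24; n = 2; num = 21
`count, n, num = n, num, count` → count = 2; n = 21; num = 24
`count, n = count + num, n - count` → count = 26; n = 19
So num = 24

Answer: 24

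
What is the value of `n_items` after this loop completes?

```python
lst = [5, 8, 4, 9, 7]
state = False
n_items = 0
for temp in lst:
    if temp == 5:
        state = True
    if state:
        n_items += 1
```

Count elements after first 5 in [5, 8, 4, 9, 7]
`n_items` takes the values: 0 → 1 → 2 → 3 → 4 → 5

Answer: 5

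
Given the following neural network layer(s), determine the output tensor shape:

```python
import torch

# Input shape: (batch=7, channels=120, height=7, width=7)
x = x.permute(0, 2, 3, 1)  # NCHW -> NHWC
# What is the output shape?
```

Input: (7, 120, 7, 7) -> Output: (7, 7, 7, 120)

Answer: (7, 7, 7, 120)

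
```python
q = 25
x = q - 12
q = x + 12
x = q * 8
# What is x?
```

Trace:
`q = 25` → q = 25
`x = q - 12` → x = 13
`q = x + 12` → q = 25
`x = q * 8` → x = 200
So x = 200

Answer: 200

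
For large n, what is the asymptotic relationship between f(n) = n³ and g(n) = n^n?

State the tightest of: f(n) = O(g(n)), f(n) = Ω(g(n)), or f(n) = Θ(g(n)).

n³ vs n^n: f(n) = O(g(n)) but not Ω(g(n)) — n^n grows strictly faster than n³.

Answer: f(n) = O(g(n)) but not Ω(g(n)) — n^n grows strictly faster than n³.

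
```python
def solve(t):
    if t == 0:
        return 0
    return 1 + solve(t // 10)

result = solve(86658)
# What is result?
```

Count of digits of 86658: 5

Answer: 5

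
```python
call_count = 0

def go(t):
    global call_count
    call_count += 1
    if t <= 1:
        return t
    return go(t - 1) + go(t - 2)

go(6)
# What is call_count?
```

Calls(t) = 1 + Calls(t-1) + Calls(t-2); Calls(0)=Calls(1)=1. For t=6 this gives 25.

Answer: 25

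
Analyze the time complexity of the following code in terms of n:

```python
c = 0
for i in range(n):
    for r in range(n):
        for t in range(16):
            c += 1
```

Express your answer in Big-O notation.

Each loop level contributes: n × n × 1. Multiplying the contributions gives O(n^2).

Answer: O(n^2)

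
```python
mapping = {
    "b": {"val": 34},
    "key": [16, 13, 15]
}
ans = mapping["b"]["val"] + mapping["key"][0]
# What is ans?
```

Trace:
`mapping = { ...` → mapping = {'b': {'val': 34}, 'key': [16, 13, 15]}
`ans = mapping["b"]["val"] + mapping["key"][0]` → ans = 50
So ans = 50

Answer: 50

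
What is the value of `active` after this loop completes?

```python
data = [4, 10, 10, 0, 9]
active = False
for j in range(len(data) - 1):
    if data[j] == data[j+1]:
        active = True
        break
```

Check consecutive duplicates in [4, 10, 10, 0, 9]
`active` takes the values: False → True

Answer: True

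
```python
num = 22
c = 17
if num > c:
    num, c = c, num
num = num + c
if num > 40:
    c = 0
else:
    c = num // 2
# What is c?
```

Trace:
`num = 22` → num = 22
`c = 17` → c = 17
`if num > c: ...` → num > c is True → num = 17; c = 22
`num = num + c` → num = 39
`if num > 40: ...` → num > 40 is False, take else branch → c = 19
So c = 19

Answer: 19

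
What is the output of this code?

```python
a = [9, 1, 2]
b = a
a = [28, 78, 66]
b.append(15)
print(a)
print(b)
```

Key concept: rebinding vs mutation: a is rebound to a new list, b still points at the original.
Step by step:
`a = [9, 1, 2]` → a = [9, 1, 2]
`b = a` → b = [9, 1, 2] (same object as a)
`a = [28, 78, 66]` → a = [28, 78, 66]
`b.append(15)` → b = [9, 1, 2, 15]
`print(a)` → prints [28, 78, 66]
`print(b)` → prints [9, 1, 2, 15]

Answer:
[28, 78, 66]
[9, 1, 2, 15]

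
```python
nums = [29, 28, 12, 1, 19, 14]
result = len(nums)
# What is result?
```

Trace:
`nums = [29, 28, 12, 1, 19, 14]` → nums = [29, 28, 12, 1, 19, 14]
`result = len(nums)` → result = 6
So result = 6

Answer: 6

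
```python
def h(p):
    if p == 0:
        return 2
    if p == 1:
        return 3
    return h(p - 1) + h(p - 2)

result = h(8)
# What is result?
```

Build up from base cases: h(0)=2, h(1)=3, h(2)=5, h(3)=8, h(4)=13, h(5)=21, h(6)=34, ..., h(8)=89

Answer: 89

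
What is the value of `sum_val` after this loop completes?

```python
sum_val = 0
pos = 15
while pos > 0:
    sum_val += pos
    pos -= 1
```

Sum 15 down to 1
`sum_val` takes the values: 0 → 15 → 29 → 42 → 54 → 65 → 75 → 84 → 92 → 99 → 105 → 110 → 114 → 117 → 119 → 120

Answer: 120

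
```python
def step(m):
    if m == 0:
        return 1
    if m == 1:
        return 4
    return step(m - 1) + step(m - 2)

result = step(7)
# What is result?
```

Build up from base cases: step(0)=1, step(1)=4, step(2)=5, step(3)=9, step(4)=14, step(5)=23, step(6)=37, ..., step(7)=60

Answer: 60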